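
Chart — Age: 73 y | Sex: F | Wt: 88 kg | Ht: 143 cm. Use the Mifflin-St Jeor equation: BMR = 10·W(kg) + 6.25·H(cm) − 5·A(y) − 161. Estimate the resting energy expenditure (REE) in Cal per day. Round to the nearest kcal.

Mifflin-St Jeor (female): BMR = 10(88) + 6.25(143) − 5(73) − 161 = 880 + 893.75 − 365 − 161 = 1247.75 kcal/day.

1248 Cal per day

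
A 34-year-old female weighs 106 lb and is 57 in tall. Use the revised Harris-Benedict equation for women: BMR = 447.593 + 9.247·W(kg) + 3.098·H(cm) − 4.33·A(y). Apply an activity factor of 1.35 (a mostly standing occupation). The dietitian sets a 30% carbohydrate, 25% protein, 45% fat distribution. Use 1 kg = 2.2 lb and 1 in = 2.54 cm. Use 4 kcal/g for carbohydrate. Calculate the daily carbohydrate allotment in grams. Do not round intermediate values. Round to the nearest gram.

Convert to metric: weight = 106 ÷ 2.2 = 48.1818 kg; height = 57 × 2.54 = 144.78 cm.
Harris-Benedict: BMR = 447.593 + 9.247(48.1818) + 3.098(144.78) − 4.33(34) = 1194.4387 kcal/day.
TEE = 1194.4387 × 1.35 = 1612.4923 kcal/day.
Carbohydrate energy = 30% × 1612.4923 = 483.7477 kcal.
Carbohydrate = 483.7477 ÷ 4 kcal/g = 120.9369 g.

121 g/day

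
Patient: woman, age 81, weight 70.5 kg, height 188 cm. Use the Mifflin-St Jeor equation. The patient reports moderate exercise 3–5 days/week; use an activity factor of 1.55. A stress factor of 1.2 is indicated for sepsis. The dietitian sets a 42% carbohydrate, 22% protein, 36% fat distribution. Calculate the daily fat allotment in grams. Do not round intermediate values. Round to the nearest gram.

Mifflin-St Jeor (female): BMR = 10(70.5) + 6.25(188) − 5(81) − 161 = 705 + 1175 − 405 − 161 = 1314 kcal/day.
TEE = 1314 × 1.55 = 2036.7 kcal/day.
With stress factor 1.2: 2036.7 × 1.2 = 2444.04 kcal/day.
Fat energy = 36% × 2444.04 = 879.8544 kcal.
Fat = 879.8544 ÷ 9 kcal/g = 97.7616 g.

98 g/day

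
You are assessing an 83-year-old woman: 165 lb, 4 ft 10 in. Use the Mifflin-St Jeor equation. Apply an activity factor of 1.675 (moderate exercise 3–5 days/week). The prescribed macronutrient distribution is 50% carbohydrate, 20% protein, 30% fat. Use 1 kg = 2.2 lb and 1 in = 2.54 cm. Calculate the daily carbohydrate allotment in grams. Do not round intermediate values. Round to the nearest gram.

229 g/day

Convert to metric: weight = 165 ÷ 2.2 = 75 kg; height = (4×12 + 10) × 2.54 = 58 × 2.54 = 147.32 cm.
Mifflin-St Jeor (female): BMR = 10(75) + 6.25(147.32) − 5(83) − 161 = 750 + 920.75 − 415 − 161 = 1094.75 kcal/day.
TEE = 1094.75 × 1.675 = 1833.7063 kcal/day.
Carbohydrate energy = 50% × 1833.7063 = 916.8531 kcal.
Carbohydrate = 916.8531 ÷ 4 kcal/g = 229.2133 g.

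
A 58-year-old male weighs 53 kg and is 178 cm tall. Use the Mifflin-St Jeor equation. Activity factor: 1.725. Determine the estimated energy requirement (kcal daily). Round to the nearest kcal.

2342 kcal daily

Mifflin-St Jeor (male): BMR = 10(53) + 6.25(178) − 5(58) + 5 = 530 + 1112.5 − 290 + 5 = 1357.5 kcal/day.
TEE = BMR × activity factor = 1357.5 × 1.725 = 2341.6875 kcal/day.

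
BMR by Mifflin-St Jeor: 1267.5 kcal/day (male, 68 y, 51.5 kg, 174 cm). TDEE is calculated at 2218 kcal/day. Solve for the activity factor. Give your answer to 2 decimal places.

Activity factor = TEE ÷ BMR = 2218 ÷ 1267.5 = 1.75.

1.75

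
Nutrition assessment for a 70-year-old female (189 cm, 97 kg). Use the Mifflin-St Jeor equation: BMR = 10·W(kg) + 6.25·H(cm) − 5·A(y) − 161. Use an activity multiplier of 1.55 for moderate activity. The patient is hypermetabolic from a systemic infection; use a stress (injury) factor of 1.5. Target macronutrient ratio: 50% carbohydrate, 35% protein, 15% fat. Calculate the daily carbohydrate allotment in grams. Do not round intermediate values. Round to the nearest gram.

477 g/day

Mifflin-St Jeor (female): BMR = 10(97) + 6.25(189) − 5(70) − 161 = 970 + 1181.25 − 350 − 161 = 1640.25 kcal/day.
TEE = 1640.25 × 1.55 = 2542.3875 kcal/day.
With stress factor 1.5: 2542.3875 × 1.5 = 3813.5813 kcal/day.
Carbohydrate energy = 50% × 3813.5813 = 1906.7906 kcal.
Carbohydrate = 1906.7906 ÷ 4 kcal/g = 476.6977 g.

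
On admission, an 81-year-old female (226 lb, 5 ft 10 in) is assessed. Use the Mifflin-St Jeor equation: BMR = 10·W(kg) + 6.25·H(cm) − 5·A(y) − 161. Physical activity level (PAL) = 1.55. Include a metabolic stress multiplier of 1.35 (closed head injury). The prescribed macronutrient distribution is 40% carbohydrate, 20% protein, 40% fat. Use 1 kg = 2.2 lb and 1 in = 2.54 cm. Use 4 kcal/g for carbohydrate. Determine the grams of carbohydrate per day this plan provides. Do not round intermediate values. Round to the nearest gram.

329 g/day

Convert to metric: weight = 226 ÷ 2.2 = 102.7273 kg; height = (5×12 + 10) × 2.54 = 70 × 2.54 = 177.8 cm.
Mifflin-St Jeor (female): BMR = 10(102.7273) + 6.25(177.8) − 5(81) − 161 = 1027.2727 + 1111.25 − 405 − 161 = 1572.5227 kcal/day.
TEE = 1572.5227 × 1.55 = 2437.4102 kcal/day.
With stress factor 1.35: 2437.4102 × 1.35 = 3290.5038 kcal/day.
Carbohydrate energy = 40% × 3290.5038 = 1316.2015 kcal.
Carbohydrate = 1316.2015 ÷ 4 kcal/g = 329.0504 g.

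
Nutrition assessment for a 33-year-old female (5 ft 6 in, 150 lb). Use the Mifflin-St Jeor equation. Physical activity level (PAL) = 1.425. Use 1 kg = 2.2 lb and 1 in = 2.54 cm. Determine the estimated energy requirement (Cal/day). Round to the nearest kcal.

Convert to metric: weight = 150 ÷ 2.2 = 68.1818 kg; height = (5×12 + 6) × 2.54 = 66 × 2.54 = 167.64 cm.
Mifflin-St Jeor (female): BMR = 10(68.1818) + 6.25(167.64) − 5(33) − 161 = 681.8182 + 1047.75 − 165 − 161 = 1403.5682 kcal/day.
TEE = BMR × activity factor = 1403.5682 × 1.425 = 2000.0847 kcal/day.

2000 Cal/day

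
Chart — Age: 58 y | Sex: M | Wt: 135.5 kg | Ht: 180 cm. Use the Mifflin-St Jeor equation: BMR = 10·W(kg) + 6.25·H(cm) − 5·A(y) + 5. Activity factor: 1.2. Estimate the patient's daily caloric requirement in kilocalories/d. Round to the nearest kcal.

Mifflin-St Jeor (male): BMR = 10(135.5) + 6.25(180) − 5(58) + 5 = 1355 + 1125 − 290 + 5 = 2195 kcal/day.
TEE = BMR × activity factor = 2195 × 1.2 = 2634 kcal/day.

2634 kilocalories/d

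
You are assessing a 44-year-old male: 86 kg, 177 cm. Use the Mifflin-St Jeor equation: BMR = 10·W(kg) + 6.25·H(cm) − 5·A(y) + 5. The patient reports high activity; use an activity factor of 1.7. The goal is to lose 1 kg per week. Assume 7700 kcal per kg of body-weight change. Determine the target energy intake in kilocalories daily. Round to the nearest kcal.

Mifflin-St Jeor (male): BMR = 10(86) + 6.25(177) − 5(44) + 5 = 860 + 1106.25 − 220 + 5 = 1751.25 kcal/day.
TEE = 1751.25 × 1.7 = 2977.125 kcal/day.
Required daily deficit = 1 × 7700 ÷ 7 = 1100 kcal/day.
Target intake = 2977.125 − 1100 = 1877.125 kcal/day.

1877 kilocalories daily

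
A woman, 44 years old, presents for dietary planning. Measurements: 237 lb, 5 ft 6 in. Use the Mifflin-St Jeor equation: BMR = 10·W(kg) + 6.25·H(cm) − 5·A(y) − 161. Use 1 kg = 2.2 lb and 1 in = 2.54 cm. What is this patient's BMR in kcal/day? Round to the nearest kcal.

Convert to metric: weight = 237 ÷ 2.2 = 107.7273 kg; height = (5×12 + 6) × 2.54 = 66 × 2.54 = 167.64 cm.
Mifflin-St Jeor (female): BMR = 10(107.7273) + 6.25(167.64) − 5(44) − 161 = 1077.2727 + 1047.75 − 220 − 161 = 1744.0227 kcal/day.

1744 kcal/day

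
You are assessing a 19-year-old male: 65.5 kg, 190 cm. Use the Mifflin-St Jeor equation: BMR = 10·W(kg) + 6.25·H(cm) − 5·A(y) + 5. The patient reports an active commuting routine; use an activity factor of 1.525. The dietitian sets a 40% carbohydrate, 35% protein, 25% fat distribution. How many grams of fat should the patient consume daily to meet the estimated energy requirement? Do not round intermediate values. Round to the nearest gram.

74 g/day

Mifflin-St Jeor (male): BMR = 10(65.5) + 6.25(190) − 5(19) + 5 = 655 + 1187.5 − 95 + 5 = 1752.5 kcal/day.
TEE = 1752.5 × 1.525 = 2672.5625 kcal/day.
Fat energy = 25% × 2672.5625 = 668.1406 kcal.
Fat = 668.1406 ÷ 9 kcal/g = 74.2378 g.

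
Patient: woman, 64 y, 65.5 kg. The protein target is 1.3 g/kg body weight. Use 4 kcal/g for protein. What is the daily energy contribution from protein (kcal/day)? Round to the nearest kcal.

341 kcal/day

Protein = 1.3 g/kg × 65.5 kg = 85.15 g/day.
Protein energy = 85.15 g × 4 kcal/g = 340.6 kcal/day.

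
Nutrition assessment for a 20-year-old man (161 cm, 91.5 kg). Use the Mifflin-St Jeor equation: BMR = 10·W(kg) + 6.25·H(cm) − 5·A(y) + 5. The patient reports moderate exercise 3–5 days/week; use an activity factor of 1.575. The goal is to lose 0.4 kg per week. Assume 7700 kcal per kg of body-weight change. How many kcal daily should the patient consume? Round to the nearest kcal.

2436 kcal daily

Mifflin-St Jeor (male): BMR = 10(91.5) + 6.25(161) − 5(20) + 5 = 915 + 1006.25 − 100 + 5 = 1826.25 kcal/day.
TEE = 1826.25 × 1.575 = 2876.3438 kcal/day.
Required daily deficit = 0.4 × 7700 ÷ 7 = 440 kcal/day.
Target intake = 2876.3438 − 440 = 2436.3438 kcal/day.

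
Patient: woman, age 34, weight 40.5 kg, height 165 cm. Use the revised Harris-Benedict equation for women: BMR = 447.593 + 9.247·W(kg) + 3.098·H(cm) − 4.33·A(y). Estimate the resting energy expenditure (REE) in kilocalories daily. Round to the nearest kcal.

1186 kilocalories daily

Harris-Benedict: BMR = 447.593 + 9.247(40.5) + 3.098(165) − 4.33(34) = 1186.0465 kcal/day.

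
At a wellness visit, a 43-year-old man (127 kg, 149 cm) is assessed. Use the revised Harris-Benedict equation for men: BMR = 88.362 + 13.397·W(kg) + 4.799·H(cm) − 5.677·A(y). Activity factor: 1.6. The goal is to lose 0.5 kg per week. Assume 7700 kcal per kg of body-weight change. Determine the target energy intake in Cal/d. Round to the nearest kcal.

3067 Cal/d

Harris-Benedict: BMR = 88.362 + 13.397(127) + 4.799(149) − 5.677(43) = 2260.721 kcal/day.
TEE = 2260.721 × 1.6 = 3617.1536 kcal/day.
Required daily deficit = 0.5 × 7700 ÷ 7 = 550 kcal/day.
Target intake = 3617.1536 − 550 = 3067.1536 kcal/day.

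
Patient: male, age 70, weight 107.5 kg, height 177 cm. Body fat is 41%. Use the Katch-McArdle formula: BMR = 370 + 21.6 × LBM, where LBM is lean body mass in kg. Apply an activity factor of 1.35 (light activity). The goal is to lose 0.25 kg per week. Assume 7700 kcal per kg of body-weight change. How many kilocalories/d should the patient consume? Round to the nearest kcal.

LBM = 107.5 × (1 − 0.41) = 63.425 kg. Katch-McArdle: BMR = 370 + 21.6 × 63.425 = 1739.98 kcal/day.
TEE = 1739.98 × 1.35 = 2348.973 kcal/day.
Required daily deficit = 0.25 × 7700 ÷ 7 = 275 kcal/day.
Target intake = 2348.973 − 275 = 2073.973 kcal/day.

2074 kilocalories/d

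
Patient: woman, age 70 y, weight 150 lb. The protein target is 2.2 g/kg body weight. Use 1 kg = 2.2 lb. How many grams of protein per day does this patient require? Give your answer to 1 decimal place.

150.0 g/day

Weight in kg = 150 ÷ 2.2 = 68.1818 kg.
Protein = 2.2 g/kg × 68.1818 kg = 150 g/day.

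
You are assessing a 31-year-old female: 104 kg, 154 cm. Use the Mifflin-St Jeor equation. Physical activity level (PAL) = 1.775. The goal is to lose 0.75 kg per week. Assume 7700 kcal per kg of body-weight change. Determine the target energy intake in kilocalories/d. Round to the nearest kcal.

2169 kilocalories/d

Mifflin-St Jeor (female): BMR = 10(104) + 6.25(154) − 5(31) − 161 = 1040 + 962.5 − 155 − 161 = 1686.5 kcal/day.
TEE = 1686.5 × 1.775 = 2993.5375 kcal/day.
Required daily deficit = 0.75 × 7700 ÷ 7 = 825 kcal/day.
Target intake = 2993.5375 − 825 = 2168.5375 kcal/day.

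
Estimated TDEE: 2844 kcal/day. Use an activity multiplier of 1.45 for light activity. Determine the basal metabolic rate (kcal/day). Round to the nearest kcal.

BMR = TEE ÷ activity factor = 2844 ÷ 1.45 = 1961.3793 kcal/day.

1961 kcal/day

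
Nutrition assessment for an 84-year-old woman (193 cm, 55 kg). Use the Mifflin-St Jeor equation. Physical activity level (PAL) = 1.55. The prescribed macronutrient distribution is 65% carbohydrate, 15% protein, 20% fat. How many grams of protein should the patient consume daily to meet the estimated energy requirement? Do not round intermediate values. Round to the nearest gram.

68 g/day

Mifflin-St Jeor (female): BMR = 10(55) + 6.25(193) − 5(84) − 161 = 550 + 1206.25 − 420 − 161 = 1175.25 kcal/day.
TEE = 1175.25 × 1.55 = 1821.6375 kcal/day.
Protein energy = 15% × 1821.6375 = 273.2456 kcal.
Protein = 273.2456 ÷ 4 kcal/g = 68.3114 g.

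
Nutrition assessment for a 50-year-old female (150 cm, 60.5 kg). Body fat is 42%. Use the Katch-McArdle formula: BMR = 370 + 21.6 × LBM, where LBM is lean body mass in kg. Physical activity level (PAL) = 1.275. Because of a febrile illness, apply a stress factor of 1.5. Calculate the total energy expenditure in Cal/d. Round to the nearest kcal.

LBM = 60.5 × (1 − 0.42) = 35.09 kg. Katch-McArdle: BMR = 370 + 21.6 × 35.09 = 1127.944 kcal/day.
TEE = BMR × activity factor = 1127.944 × 1.275 = 1438.1286 kcal/day.
Apply stress factor: 1438.1286 × 1.5 = 2157.1929 kcal/day.

2157 Cal/d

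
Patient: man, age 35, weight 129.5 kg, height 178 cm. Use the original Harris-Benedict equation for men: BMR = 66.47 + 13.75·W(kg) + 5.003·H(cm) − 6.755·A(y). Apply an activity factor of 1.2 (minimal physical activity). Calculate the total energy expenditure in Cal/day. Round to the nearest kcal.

3001 Cal/day

Harris-Benedict: BMR = 66.47 + 13.75(129.5) + 5.003(178) − 6.755(35) = 2501.204 kcal/day.
TEE = BMR × activity factor = 2501.204 × 1.2 = 3001.4448 kcal/day.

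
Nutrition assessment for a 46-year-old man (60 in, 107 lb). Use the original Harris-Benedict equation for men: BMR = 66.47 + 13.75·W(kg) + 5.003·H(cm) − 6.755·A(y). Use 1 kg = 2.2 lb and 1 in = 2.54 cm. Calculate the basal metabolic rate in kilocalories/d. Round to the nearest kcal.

1187 kilocalories/d

Convert to metric: weight = 107 ÷ 2.2 = 48.6364 kg; height = 60 × 2.54 = 152.4 cm.
Harris-Benedict: BMR = 66.47 + 13.75(48.6364) + 5.003(152.4) − 6.755(46) = 1186.9472 kcal/day.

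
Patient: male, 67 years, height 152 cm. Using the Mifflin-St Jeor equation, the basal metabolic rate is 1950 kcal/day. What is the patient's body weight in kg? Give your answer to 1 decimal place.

1950 = 10·W + 6.25(152) − 5(67) + 5
10·W = 1950 − 620 = 1330, so W = 133 kg.

133.0 kg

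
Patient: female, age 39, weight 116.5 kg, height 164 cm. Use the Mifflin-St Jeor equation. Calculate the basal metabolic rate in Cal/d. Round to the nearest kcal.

Mifflin-St Jeor (female): BMR = 10(116.5) + 6.25(164) − 5(39) − 161 = 1165 + 1025 − 195 − 161 = 1834 kcal/day.

1834 Cal/d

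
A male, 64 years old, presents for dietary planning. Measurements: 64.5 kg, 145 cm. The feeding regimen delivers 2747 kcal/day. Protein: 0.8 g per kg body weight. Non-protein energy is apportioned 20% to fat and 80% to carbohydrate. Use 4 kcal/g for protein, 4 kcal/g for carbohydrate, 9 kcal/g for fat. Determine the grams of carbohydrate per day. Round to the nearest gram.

508 g/day

Protein = 0.8 × 64.5 = 51.6 g → 51.6 × 4 = 206.4 kcal.
Non-protein calories = 2747 − 206.4 = 2540.6 kcal.
Fat: 20% × 2540.6 = 508.12 kcal; carbohydrate: 2032.48 kcal.
Carbohydrate: 2032.48 kcal ÷ 4 kcal/g = 508.12 g.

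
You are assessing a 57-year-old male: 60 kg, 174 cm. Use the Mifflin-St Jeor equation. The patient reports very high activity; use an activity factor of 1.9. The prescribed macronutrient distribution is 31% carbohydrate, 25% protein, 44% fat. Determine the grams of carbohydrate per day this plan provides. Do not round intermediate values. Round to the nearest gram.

207 g/day

Mifflin-St Jeor (male): BMR = 10(60) + 6.25(174) − 5(57) + 5 = 600 + 1087.5 − 285 + 5 = 1407.5 kcal/day.
TEE = 1407.5 × 1.9 = 2674.25 kcal/day.
Carbohydrate energy = 31% × 2674.25 = 829.0175 kcal.
Carbohydrate = 829.0175 ÷ 4 kcal/g = 207.2544 g.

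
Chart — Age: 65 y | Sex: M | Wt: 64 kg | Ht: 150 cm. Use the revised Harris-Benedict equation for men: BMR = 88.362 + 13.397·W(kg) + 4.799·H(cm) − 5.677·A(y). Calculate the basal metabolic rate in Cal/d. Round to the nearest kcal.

Harris-Benedict: BMR = 88.362 + 13.397(64) + 4.799(150) − 5.677(65) = 1296.615 kcal/day.

1297 Cal/d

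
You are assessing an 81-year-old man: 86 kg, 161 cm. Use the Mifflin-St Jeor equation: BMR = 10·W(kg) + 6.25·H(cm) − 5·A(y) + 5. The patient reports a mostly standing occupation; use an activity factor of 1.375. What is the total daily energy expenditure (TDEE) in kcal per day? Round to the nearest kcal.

Mifflin-St Jeor (male): BMR = 10(86) + 6.25(161) − 5(81) + 5 = 860 + 1006.25 − 405 + 5 = 1466.25 kcal/day.
TEE = BMR × activity factor = 1466.25 × 1.375 = 2016.0938 kcal/day.

2016 kcal per day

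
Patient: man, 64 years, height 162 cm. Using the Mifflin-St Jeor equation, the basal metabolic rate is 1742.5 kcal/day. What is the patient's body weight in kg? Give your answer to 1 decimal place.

104.5 kg

1742.5 = 10·W + 6.25(162) − 5(64) + 5
10·W = 1742.5 − 697.5 = 1045, so W = 104.5 kg.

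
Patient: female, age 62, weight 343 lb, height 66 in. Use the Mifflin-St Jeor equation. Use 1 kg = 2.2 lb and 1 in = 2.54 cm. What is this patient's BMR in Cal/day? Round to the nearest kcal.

2136 Cal/day

Convert to metric: weight = 343 ÷ 2.2 = 155.9091 kg; height = 66 × 2.54 = 167.64 cm.
Mifflin-St Jeor (female): BMR = 10(155.9091) + 6.25(167.64) − 5(62) − 161 = 1559.0909 + 1047.75 − 310 − 161 = 2135.8409 kcal/day.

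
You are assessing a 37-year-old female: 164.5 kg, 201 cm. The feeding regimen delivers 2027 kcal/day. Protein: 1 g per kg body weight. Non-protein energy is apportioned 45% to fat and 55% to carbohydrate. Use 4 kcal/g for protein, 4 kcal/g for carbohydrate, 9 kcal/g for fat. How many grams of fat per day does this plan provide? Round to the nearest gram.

Protein = 1 × 164.5 = 164.5 g → 164.5 × 4 = 658 kcal.
Non-protein calories = 2027 − 658 = 1369 kcal.
Fat: 45% × 1369 = 616.05 kcal; carbohydrate: 752.95 kcal.
Fat: 616.05 kcal ÷ 9 kcal/g = 68.45 g.

68 g/day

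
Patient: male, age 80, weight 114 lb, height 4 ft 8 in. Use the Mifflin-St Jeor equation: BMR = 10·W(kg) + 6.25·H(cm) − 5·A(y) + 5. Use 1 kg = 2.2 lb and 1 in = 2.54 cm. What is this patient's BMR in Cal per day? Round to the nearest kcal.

1012 Cal per day

Convert to metric: weight = 114 ÷ 2.2 = 51.8182 kg; height = (4×12 + 8) × 2.54 = 56 × 2.54 = 142.24 cm.
Mifflin-St Jeor (male): BMR = 10(51.8182) + 6.25(142.24) − 5(80) + 5 = 518.1818 + 889 − 400 + 5 = 1012.1818 kcal/day.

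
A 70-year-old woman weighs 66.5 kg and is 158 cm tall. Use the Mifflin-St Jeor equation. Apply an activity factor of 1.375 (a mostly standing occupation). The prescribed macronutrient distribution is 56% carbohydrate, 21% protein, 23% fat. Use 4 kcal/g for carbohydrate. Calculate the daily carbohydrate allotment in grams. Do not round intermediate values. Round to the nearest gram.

220 g/day

Mifflin-St Jeor (female): BMR = 10(66.5) + 6.25(158) − 5(70) − 161 = 665 + 987.5 − 350 − 161 = 1141.5 kcal/day.
TEE = 1141.5 × 1.375 = 1569.5625 kcal/day.
Carbohydrate energy = 56% × 1569.5625 = 878.955 kcal.
Carbohydrate = 878.955 ÷ 4 kcal/g = 219.7388 g.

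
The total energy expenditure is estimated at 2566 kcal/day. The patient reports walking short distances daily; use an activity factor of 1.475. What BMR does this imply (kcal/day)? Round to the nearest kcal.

1740 kcal/day

BMR = TEE ÷ activity factor = 2566 ÷ 1.475 = 1739.661 kcal/day.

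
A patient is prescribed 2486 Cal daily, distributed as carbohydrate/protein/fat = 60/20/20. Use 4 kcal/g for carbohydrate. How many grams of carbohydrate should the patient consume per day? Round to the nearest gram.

Carbohydrate energy = 60% × 2486 = 1491.6 kcal.
At 4 kcal/g: 1491.6 ÷ 4 = 372.9 g.

373 g/day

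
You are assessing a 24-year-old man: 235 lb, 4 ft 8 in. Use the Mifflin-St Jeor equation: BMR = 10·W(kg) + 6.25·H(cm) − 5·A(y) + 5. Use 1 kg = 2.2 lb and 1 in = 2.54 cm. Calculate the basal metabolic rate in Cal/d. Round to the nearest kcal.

1842 Cal/d

Convert to metric: weight = 235 ÷ 2.2 = 106.8182 kg; height = (4×12 + 8) × 2.54 = 56 × 2.54 = 142.24 cm.
Mifflin-St Jeor (male): BMR = 10(106.8182) + 6.25(142.24) − 5(24) + 5 = 1068.1818 + 889 − 120 + 5 = 1842.1818 kcal/day.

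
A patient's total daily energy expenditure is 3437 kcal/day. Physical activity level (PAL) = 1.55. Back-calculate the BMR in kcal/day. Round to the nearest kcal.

2217 kcal/day

BMR = TEE ÷ activity factor = 3437 ÷ 1.55 = 2217.4194 kcal/day.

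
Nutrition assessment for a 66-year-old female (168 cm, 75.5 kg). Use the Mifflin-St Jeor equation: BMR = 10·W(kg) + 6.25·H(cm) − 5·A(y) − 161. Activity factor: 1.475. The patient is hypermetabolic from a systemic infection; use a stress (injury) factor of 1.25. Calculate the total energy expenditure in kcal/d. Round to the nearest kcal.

Mifflin-St Jeor (female): BMR = 10(75.5) + 6.25(168) − 5(66) − 161 = 755 + 1050 − 330 − 161 = 1314 kcal/day.
TEE = BMR × activity factor = 1314 × 1.475 = 1938.15 kcal/day.
Apply stress factor: 1938.15 × 1.25 = 2422.6875 kcal/day.

2423 kcal/d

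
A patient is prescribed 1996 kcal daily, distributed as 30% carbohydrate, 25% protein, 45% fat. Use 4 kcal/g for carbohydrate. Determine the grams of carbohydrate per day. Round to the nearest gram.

150 g/day

Carbohydrate energy = 30% × 1996 = 598.8 kcal.
At 4 kcal/g: 598.8 ÷ 4 = 149.7 g.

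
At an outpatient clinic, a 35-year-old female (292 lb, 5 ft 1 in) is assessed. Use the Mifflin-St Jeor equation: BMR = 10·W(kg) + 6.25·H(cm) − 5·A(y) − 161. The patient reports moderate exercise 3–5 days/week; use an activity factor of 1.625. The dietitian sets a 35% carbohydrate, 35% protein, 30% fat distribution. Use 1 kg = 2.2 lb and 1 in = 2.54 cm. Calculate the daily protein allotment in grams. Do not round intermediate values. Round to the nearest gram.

279 g/day

Convert to metric: weight = 292 ÷ 2.2 = 132.7273 kg; height = (5×12 + 1) × 2.54 = 61 × 2.54 = 154.94 cm.
Mifflin-St Jeor (female): BMR = 10(132.7273) + 6.25(154.94) − 5(35) − 161 = 1327.2727 + 968.375 − 175 − 161 = 1959.6477 kcal/day.
TEE = 1959.6477 × 1.625 = 3184.4276 kcal/day.
Protein energy = 35% × 3184.4276 = 1114.5496 kcal.
Protein = 1114.5496 ÷ 4 kcal/g = 278.6374 g.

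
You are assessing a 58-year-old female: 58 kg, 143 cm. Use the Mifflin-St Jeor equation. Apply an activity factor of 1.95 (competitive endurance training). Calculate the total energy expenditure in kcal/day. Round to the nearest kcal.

1994 kcal/day

Mifflin-St Jeor (female): BMR = 10(58) + 6.25(143) − 5(58) − 161 = 580 + 893.75 − 290 − 161 = 1022.75 kcal/day.
TEE = BMR × activity factor = 1022.75 × 1.95 = 1994.3625 kcal/day.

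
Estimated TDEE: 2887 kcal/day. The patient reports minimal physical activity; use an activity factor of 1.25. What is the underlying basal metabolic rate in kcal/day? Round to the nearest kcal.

2310 kcal/day

BMR = TEE ÷ activity factor = 2887 ÷ 1.25 = 2309.6 kcal/day.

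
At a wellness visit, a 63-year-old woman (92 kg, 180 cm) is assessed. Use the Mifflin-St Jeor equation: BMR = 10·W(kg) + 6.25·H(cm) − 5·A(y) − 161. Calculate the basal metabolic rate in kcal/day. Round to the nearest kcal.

1569 kcal/day

Mifflin-St Jeor (female): BMR = 10(92) + 6.25(180) − 5(63) − 161 = 920 + 1125 − 315 − 161 = 1569 kcal/day.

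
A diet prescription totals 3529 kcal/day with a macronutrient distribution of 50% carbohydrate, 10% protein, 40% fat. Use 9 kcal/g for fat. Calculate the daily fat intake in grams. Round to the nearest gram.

Fat energy = 40% × 3529 = 1411.6 kcal.
At 9 kcal/g: 1411.6 ÷ 9 = 156.8444 g.

157 g/day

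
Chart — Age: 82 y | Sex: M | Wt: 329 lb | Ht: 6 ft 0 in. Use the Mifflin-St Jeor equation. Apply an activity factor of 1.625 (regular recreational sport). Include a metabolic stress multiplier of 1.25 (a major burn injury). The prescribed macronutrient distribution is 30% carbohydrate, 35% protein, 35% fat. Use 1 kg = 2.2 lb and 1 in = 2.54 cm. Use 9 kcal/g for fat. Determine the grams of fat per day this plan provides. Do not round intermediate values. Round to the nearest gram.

Convert to metric: weight = 329 ÷ 2.2 = 149.5455 kg; height = (6×12 + 0) × 2.54 = 72 × 2.54 = 182.88 cm.
Mifflin-St Jeor (male): BMR = 10(149.5455) + 6.25(182.88) − 5(82) + 5 = 1495.4545 + 1143 − 410 + 5 = 2233.4545 kcal/day.
TEE = 2233.4545 × 1.625 = 3629.3636 kcal/day.
With stress factor 1.25: 3629.3636 × 1.25 = 4536.7045 kcal/day.
Fat energy = 35% × 4536.7045 = 1587.8466 kcal.
Fat = 1587.8466 ÷ 9 kcal/g = 176.4274 g.

176 g/day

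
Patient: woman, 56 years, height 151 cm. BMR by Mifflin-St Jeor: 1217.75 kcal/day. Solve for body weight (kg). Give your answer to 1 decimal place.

71.5 kg

1217.75 = 10·W + 6.25(151) − 5(56) − 161
10·W = 1217.75 − 502.75 = 715, so W = 71.5 kg.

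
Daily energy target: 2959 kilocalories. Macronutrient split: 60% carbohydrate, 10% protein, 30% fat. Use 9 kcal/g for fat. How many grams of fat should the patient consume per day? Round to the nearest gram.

Fat energy = 30% × 2959 = 887.7 kcal.
At 9 kcal/g: 887.7 ÷ 9 = 98.6333 g.

99 g/day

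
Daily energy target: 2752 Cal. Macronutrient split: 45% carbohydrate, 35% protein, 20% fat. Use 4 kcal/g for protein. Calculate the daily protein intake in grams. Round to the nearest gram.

Protein energy = 35% × 2752 = 963.2 kcal.
At 4 kcal/g: 963.2 ÷ 4 = 240.8 g.

241 g/day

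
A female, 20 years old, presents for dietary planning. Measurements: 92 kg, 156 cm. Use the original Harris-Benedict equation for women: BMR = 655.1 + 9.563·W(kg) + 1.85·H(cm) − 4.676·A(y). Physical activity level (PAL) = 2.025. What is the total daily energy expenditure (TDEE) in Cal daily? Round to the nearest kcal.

Harris-Benedict: BMR = 655.1 + 9.563(92) + 1.85(156) − 4.676(20) = 1729.976 kcal/day.
TEE = BMR × activity factor = 1729.976 × 2.025 = 3503.2014 kcal/day.

3503 Cal daily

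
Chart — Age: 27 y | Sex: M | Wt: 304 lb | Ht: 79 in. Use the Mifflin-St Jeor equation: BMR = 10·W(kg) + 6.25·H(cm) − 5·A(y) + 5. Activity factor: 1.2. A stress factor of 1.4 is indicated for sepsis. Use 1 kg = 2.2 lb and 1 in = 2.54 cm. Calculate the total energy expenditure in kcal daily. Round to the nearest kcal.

4210 kcal daily

Convert to metric: weight = 304 ÷ 2.2 = 138.1818 kg; height = 79 × 2.54 = 200.66 cm.
Mifflin-St Jeor (male): BMR = 10(138.1818) + 6.25(200.66) − 5(27) + 5 = 1381.8182 + 1254.125 − 135 + 5 = 2505.9432 kcal/day.
TEE = BMR × activity factor = 2505.9432 × 1.2 = 3007.1318 kcal/day.
Apply stress factor: 3007.1318 × 1.4 = 4209.9845 kcal/day.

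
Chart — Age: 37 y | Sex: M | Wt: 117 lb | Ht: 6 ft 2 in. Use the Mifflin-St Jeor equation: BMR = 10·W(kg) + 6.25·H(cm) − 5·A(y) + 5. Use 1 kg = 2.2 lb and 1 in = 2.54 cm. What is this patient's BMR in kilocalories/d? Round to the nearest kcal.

1527 kilocalories/d

Convert to metric: weight = 117 ÷ 2.2 = 53.1818 kg; height = (6×12 + 2) × 2.54 = 74 × 2.54 = 187.96 cm.
Mifflin-St Jeor (male): BMR = 10(53.1818) + 6.25(187.96) − 5(37) + 5 = 531.8182 + 1174.75 − 185 + 5 = 1526.5682 kcal/day.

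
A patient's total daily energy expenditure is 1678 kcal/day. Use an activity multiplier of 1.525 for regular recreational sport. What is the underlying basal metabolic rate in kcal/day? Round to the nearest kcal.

1100 kcal/day

BMR = TEE ÷ activity factor = 1678 ÷ 1.525 = 1100.3279 kcal/day.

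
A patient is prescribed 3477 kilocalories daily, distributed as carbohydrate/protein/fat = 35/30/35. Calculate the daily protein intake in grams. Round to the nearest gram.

Protein energy = 30% × 3477 = 1043.1 kcal.
At 4 kcal/g: 1043.1 ÷ 4 = 260.775 g.

261 g/day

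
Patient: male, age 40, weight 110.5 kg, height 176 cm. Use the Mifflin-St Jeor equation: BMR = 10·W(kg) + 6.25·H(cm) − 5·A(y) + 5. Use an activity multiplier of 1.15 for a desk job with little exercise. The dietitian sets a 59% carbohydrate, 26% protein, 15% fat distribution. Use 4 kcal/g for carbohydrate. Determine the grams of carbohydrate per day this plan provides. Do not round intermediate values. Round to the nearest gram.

341 g/day

Mifflin-St Jeor (male): BMR = 10(110.5) + 6.25(176) − 5(40) + 5 = 1105 + 1100 − 200 + 5 = 2010 kcal/day.
TEE = 2010 × 1.15 = 2311.5 kcal/day.
Carbohydrate energy = 59% × 2311.5 = 1363.785 kcal.
Carbohydrate = 1363.785 ÷ 4 kcal/g = 340.9463 g.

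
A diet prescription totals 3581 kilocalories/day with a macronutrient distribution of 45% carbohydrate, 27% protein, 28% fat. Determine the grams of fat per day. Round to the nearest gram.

Fat energy = 28% × 3581 = 1002.68 kcal.
At 9 kcal/g: 1002.68 ÷ 9 = 111.4089 g.

111 g/day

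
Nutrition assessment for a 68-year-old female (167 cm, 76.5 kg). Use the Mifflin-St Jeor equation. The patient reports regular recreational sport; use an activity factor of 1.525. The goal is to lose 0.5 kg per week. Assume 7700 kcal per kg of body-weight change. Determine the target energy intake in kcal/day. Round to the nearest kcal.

1444 kcal/day

Mifflin-St Jeor (female): BMR = 10(76.5) + 6.25(167) − 5(68) − 161 = 765 + 1043.75 − 340 − 161 = 1307.75 kcal/day.
TEE = 1307.75 × 1.525 = 1994.3188 kcal/day.
Required daily deficit = 0.5 × 7700 ÷ 7 = 550 kcal/day.
Target intake = 1994.3188 − 550 = 1444.3188 kcal/day.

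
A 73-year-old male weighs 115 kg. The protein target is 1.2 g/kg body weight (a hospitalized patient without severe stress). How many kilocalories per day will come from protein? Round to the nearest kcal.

Protein = 1.2 g/kg × 115 kg = 138 g/day.
Protein energy = 138 g × 4 kcal/g = 552 kcal/day.

552 kcal/day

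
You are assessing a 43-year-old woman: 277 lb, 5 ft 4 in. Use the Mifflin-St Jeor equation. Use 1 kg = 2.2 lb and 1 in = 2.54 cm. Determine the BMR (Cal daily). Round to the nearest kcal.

Convert to metric: weight = 277 ÷ 2.2 = 125.9091 kg; height = (5×12 + 4) × 2.54 = 64 × 2.54 = 162.56 cm.
Mifflin-St Jeor (female): BMR = 10(125.9091) + 6.25(162.56) − 5(43) − 161 = 1259.0909 + 1016 − 215 − 161 = 1899.0909 kcal/day.

1899 Cal daily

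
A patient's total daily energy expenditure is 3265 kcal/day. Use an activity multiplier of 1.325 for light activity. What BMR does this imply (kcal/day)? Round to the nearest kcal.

2464 kcal/day

BMR = TEE ÷ activity factor = 3265 ÷ 1.325 = 2464.1509 kcal/day.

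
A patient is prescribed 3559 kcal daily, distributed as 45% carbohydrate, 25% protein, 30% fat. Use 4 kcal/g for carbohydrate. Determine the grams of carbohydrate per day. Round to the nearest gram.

Carbohydrate energy = 45% × 3559 = 1601.55 kcal.
At 4 kcal/g: 1601.55 ÷ 4 = 400.3875 g.

400 g/day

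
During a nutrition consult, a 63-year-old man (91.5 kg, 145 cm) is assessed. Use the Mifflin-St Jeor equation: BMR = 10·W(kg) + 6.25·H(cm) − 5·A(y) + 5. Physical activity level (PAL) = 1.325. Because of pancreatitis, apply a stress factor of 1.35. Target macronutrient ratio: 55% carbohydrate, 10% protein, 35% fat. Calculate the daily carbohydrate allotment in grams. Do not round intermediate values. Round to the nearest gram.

372 g/day

Mifflin-St Jeor (male): BMR = 10(91.5) + 6.25(145) − 5(63) + 5 = 915 + 906.25 − 315 + 5 = 1511.25 kcal/day.
TEE = 1511.25 × 1.325 = 2002.4063 kcal/day.
With stress factor 1.35: 2002.4063 × 1.35 = 2703.2484 kcal/day.
Carbohydrate energy = 55% × 2703.2484 = 1486.7866 kcal.
Carbohydrate = 1486.7866 ÷ 4 kcal/g = 371.6967 g.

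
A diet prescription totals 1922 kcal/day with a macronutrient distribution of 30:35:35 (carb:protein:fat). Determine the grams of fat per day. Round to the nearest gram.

75 g/day

Fat energy = 35% × 1922 = 672.7 kcal.
At 9 kcal/g: 672.7 ÷ 9 = 74.7444 g.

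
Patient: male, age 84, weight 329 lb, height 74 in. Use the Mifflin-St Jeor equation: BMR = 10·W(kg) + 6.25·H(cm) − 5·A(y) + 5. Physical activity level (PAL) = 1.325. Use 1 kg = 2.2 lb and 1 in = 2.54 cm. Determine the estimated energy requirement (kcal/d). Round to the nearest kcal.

Convert to metric: weight = 329 ÷ 2.2 = 149.5455 kg; height = 74 × 2.54 = 187.96 cm.
Mifflin-St Jeor (male): BMR = 10(149.5455) + 6.25(187.96) − 5(84) + 5 = 1495.4545 + 1174.75 − 420 + 5 = 2255.2045 kcal/day.
TEE = BMR × activity factor = 2255.2045 × 1.325 = 2988.146 kcal/day.

2988 kcal/d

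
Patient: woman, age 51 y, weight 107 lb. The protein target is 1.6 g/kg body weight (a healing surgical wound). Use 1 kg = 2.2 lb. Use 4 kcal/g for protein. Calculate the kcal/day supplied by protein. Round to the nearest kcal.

311 kcal/day

Weight in kg = 107 ÷ 2.2 = 48.6364 kg.
Protein = 1.6 g/kg × 48.6364 kg = 77.8182 g/day.
Protein energy = 77.8182 g × 4 kcal/g = 311.2727 kcal/day.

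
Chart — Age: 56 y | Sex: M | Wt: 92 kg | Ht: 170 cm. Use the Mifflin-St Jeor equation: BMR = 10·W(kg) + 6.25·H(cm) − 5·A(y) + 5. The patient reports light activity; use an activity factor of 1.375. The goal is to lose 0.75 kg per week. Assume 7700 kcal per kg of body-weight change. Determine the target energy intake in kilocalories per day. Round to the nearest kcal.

1523 kilocalories per day

Mifflin-St Jeor (male): BMR = 10(92) + 6.25(170) − 5(56) + 5 = 920 + 1062.5 − 280 + 5 = 1707.5 kcal/day.
TEE = 1707.5 × 1.375 = 2347.8125 kcal/day.
Required daily deficit = 0.75 × 7700 ÷ 7 = 825 kcal/day.
Target intake = 2347.8125 − 825 = 1522.8125 kcal/day.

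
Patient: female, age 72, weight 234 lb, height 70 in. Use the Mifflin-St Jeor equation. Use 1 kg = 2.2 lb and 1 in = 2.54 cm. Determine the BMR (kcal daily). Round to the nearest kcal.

Convert to metric: weight = 234 ÷ 2.2 = 106.3636 kg; height = 70 × 2.54 = 177.8 cm.
Mifflin-St Jeor (female): BMR = 10(106.3636) + 6.25(177.8) − 5(72) − 161 = 1063.6364 + 1111.25 − 360 − 161 = 1653.8864 kcal/day.

1654 kcal daily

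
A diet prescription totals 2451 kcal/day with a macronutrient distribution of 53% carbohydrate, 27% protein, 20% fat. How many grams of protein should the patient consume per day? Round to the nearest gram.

Protein energy = 27% × 2451 = 661.77 kcal.
At 4 kcal/g: 661.77 ÷ 4 = 165.4425 g.

165 g/day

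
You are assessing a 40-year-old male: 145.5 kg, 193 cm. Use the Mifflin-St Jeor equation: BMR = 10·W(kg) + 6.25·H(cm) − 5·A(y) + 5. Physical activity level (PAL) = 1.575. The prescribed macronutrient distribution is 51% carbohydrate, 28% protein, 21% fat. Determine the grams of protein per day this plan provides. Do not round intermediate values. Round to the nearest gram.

Mifflin-St Jeor (male): BMR = 10(145.5) + 6.25(193) − 5(40) + 5 = 1455 + 1206.25 − 200 + 5 = 2466.25 kcal/day.
TEE = 2466.25 × 1.575 = 3884.3438 kcal/day.
Protein energy = 28% × 3884.3438 = 1087.6163 kcal.
Protein = 1087.6163 ÷ 4 kcal/g = 271.9041 g.

272 g/day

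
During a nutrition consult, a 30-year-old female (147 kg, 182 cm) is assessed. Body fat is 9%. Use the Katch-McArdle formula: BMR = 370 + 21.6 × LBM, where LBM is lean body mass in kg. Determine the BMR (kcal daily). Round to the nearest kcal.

LBM = 147 × (1 − 0.09) = 133.77 kg. Katch-McArdle: BMR = 370 + 21.6 × 133.77 = 3259.432 kcal/day.

3259 kcal daily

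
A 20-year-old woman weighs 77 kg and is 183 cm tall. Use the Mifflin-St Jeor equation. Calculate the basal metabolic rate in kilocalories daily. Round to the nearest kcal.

Mifflin-St Jeor (female): BMR = 10(77) + 6.25(183) − 5(20) − 161 = 770 + 1143.75 − 100 − 161 = 1652.75 kcal/day.

1653 kilocalories daily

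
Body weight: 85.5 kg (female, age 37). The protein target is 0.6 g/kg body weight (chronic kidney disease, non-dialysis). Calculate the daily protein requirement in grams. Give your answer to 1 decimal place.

51.3 g/day

Protein = 0.6 g/kg × 85.5 kg = 51.3 g/day.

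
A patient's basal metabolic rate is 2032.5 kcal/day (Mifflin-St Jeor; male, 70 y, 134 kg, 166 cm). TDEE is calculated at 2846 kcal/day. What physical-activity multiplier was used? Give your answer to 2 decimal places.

Activity factor = TEE ÷ BMR = 2846 ÷ 2032.5 = 1.4.

1.40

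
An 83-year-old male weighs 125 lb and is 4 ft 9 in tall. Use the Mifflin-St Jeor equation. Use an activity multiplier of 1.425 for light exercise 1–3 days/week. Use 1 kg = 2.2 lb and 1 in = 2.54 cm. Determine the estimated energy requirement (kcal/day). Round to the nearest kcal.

1515 kcal/day

Convert to metric: weight = 125 ÷ 2.2 = 56.8182 kg; height = (4×12 + 9) × 2.54 = 57 × 2.54 = 144.78 cm.
Mifflin-St Jeor (male): BMR = 10(56.8182) + 6.25(144.78) − 5(83) + 5 = 568.1818 + 904.875 − 415 + 5 = 1063.0568 kcal/day.
TEE = BMR × activity factor = 1063.0568 × 1.425 = 1514.856 kcal/day.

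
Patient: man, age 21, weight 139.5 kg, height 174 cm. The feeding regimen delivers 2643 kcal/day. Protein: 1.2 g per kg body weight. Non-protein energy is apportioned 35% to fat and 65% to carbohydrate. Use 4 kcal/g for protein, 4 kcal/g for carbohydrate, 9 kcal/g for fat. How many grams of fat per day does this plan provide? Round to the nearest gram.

Protein = 1.2 × 139.5 = 167.4 g → 167.4 × 4 = 669.6 kcal.
Non-protein calories = 2643 − 669.6 = 1973.4 kcal.
Fat: 35% × 1973.4 = 690.69 kcal; carbohydrate: 1282.71 kcal.
Fat: 690.69 kcal ÷ 9 kcal/g = 76.7433 g.

77 g/day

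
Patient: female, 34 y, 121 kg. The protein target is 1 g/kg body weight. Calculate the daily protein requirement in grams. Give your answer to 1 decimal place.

Protein = 1 g/kg × 121 kg = 121 g/day.

121.0 g/day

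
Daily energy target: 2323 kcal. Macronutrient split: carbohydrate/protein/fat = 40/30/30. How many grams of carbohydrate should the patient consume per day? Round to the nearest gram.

Carbohydrate energy = 40% × 2323 = 929.2 kcal.
At 4 kcal/g: 929.2 ÷ 4 = 232.3 g.

232 g/day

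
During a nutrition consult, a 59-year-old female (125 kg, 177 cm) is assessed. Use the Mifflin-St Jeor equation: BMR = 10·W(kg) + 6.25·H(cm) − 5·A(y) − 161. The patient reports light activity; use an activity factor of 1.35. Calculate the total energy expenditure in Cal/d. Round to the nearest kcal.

Mifflin-St Jeor (female): BMR = 10(125) + 6.25(177) − 5(59) − 161 = 1250 + 1106.25 − 295 − 161 = 1900.25 kcal/day.
TEE = BMR × activity factor = 1900.25 × 1.35 = 2565.3375 kcal/day.

2565 Cal/d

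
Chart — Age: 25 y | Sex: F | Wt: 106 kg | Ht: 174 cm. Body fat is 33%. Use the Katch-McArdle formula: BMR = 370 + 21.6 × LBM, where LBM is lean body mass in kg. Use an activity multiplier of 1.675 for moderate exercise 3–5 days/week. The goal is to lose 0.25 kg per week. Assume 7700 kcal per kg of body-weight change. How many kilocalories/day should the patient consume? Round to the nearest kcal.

LBM = 106 × (1 − 0.33) = 71.02 kg. Katch-McArdle: BMR = 370 + 21.6 × 71.02 = 1904.032 kcal/day.
TEE = 1904.032 × 1.675 = 3189.2536 kcal/day.
Required daily deficit = 0.25 × 7700 ÷ 7 = 275 kcal/day.
Target intake = 3189.2536 − 275 = 2914.2536 kcal/day.

2914 kilocalories/day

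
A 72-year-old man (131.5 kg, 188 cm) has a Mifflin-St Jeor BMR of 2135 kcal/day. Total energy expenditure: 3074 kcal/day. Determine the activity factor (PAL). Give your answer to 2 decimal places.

Activity factor = TEE ÷ BMR = 3074 ÷ 2135 = 1.44.

1.44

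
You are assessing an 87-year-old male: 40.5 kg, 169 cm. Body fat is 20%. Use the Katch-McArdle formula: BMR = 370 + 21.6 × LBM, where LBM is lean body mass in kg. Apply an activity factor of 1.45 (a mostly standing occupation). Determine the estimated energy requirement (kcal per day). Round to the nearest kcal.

LBM = 40.5 × (1 − 0.2) = 32.4 kg. Katch-McArdle: BMR = 370 + 21.6 × 32.4 = 1069.84 kcal/day.
TEE = BMR × activity factor = 1069.84 × 1.45 = 1551.268 kcal/day.

1551 kcal per day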